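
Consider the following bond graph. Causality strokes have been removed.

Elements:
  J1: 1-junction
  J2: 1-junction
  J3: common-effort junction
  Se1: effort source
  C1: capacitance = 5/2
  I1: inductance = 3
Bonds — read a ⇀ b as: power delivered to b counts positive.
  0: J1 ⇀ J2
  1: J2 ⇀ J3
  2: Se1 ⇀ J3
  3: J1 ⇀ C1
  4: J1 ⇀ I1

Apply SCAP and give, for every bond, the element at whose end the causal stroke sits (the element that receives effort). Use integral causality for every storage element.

β0 stroke→J1
β1 stroke→J2
β2 stroke→J3
β3 stroke→J1
β4 stroke→I1

bond 2 stroke at J3  (Se1 fixes effort; stroke away)
bond 1 stroke at J2  (0-jn J3 has e-setter on 2)
bond 0 stroke at J1  (only one flow-in slot at J2)
bond 3 stroke at J1  (C1 integral (e out))
bond 4 stroke at I1  (J1: last free bond brings flow in)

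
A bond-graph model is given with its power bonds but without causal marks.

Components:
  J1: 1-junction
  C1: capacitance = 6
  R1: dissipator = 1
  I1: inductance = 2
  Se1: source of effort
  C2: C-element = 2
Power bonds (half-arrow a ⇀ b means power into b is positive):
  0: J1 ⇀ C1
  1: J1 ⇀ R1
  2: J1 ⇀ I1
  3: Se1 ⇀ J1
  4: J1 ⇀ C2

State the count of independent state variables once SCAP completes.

3  (C1, C2, I1 all integral)

b3 →J1  (Se1 (Se) sets effort on bond)
b0 →J1  (C1 integral (e out))
b2 →I1  (I1 outputs flow p/I1)
b1 →J1  (J1 flow already set via bond 2)
b4 →J1  (1-jn J1 has f-setter on 2)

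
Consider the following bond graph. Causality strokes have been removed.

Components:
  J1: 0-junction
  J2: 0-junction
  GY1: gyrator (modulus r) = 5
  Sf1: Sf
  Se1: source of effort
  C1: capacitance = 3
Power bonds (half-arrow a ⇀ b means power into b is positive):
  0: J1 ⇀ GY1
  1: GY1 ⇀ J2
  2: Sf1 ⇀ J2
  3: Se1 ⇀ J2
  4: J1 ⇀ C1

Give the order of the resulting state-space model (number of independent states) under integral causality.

β2 stroke→Sf1  (Sf1 (Sf) sets flow on bond)
β3 stroke→J2  (source Se1 imposes e)
β1 stroke→GY1  (0-jn J2 has e-setter on 3)
β0 stroke→GY1  (GY1: gyrator matches bond 1)
β4 stroke→J1  (J1 needs exactly one e-in)

1  (C1 all integral)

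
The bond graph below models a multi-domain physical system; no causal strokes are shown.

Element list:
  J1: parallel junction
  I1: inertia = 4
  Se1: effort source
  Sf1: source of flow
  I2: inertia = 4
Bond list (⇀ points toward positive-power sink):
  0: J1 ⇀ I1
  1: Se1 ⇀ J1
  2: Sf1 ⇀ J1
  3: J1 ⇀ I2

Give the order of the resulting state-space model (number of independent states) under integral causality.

2  (I1, I2 all integral)

bond 1 stroke at J1  (Se1 (Se) sets effort on bond)
bond 2 stroke at Sf1  (Sf1: flow source, stroke at near end)
bond 0 stroke at I1  (J1: bond 1 brought effort, rest push out)
bond 3 stroke at I2  (J1 effort already set via bond 1)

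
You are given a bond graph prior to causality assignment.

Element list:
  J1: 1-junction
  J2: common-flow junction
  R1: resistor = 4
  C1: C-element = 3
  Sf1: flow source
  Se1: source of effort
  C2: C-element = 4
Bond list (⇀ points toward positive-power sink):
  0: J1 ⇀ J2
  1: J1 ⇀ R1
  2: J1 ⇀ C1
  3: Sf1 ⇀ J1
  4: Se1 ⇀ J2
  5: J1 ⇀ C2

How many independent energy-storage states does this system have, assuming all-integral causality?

2  (C1, C2 all integral)

b3 stroke→Sf1  (Sf1 (Sf) sets flow on bond)
b4 stroke→J2  (Se1 fixes effort; stroke away)
b0 stroke→J1  (common-f at J1 fixed by 3)
b1 stroke→J1  (J1: bond 3 brought flow, rest push out)
b2 stroke→J1  (1-jn J1 has f-setter on 3)
b5 stroke→J1  (J1: bond 3 brought flow, rest push out)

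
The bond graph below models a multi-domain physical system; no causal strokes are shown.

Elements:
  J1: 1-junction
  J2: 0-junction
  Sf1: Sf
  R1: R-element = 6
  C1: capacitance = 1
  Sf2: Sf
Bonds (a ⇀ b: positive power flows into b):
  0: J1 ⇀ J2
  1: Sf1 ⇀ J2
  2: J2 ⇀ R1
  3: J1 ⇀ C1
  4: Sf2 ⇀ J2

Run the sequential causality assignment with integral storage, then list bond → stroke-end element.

#1 stroke at Sf1  (source Sf1 imposes f)
#4 stroke at Sf2  (Sf2 fixes flow; stroke at Sf2)
#3 stroke at J1  (C1 outputs effort q/C1)
#0 stroke at J2  (only one flow-in slot at J1)
#2 stroke at R1  (J2: bond 0 brought effort, rest push out)

bond 0 stroke→J2
bond 1 stroke→Sf1
bond 2 stroke→R1
bond 3 stroke→J1
bond 4 stroke→Sf2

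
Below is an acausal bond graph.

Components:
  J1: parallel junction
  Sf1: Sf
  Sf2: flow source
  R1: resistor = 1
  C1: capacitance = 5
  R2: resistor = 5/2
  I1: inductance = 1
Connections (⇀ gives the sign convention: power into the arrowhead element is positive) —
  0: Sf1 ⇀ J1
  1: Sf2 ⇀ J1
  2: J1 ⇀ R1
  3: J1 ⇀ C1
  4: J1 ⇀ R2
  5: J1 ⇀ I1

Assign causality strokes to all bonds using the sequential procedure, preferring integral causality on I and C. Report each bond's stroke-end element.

#0 →Sf1
#1 →Sf2
#2 →R1
#3 →J1
#4 →R2
#5 →I1

bond 0 stroke at Sf1  (Sf1 fixes flow; stroke at Sf1)
bond 1 stroke at Sf2  (Sf2 (Sf) sets flow on bond)
bond 3 stroke at J1  (C1: C, integral causality)
bond 2 stroke at R1  (J1 effort already set via bond 3)
bond 4 stroke at R2  (J1 effort already set via bond 3)
bond 5 stroke at I1  (0-jn J1 has e-setter on 3)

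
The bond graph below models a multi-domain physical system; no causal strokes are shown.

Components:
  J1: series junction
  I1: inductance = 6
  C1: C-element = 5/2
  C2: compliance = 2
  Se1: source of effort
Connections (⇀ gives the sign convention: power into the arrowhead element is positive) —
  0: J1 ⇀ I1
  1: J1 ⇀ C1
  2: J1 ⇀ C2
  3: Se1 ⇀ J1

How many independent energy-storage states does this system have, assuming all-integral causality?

3  (C1, C2, I1 all integral)

b3 |J1  (Se1 fixes effort; stroke away)
b0 |I1  (I1: I, integral causality)
b1 |J1  (J1: bond 0 brought flow, rest push out)
b2 |J1  (J1: bond 0 brought flow, rest push out)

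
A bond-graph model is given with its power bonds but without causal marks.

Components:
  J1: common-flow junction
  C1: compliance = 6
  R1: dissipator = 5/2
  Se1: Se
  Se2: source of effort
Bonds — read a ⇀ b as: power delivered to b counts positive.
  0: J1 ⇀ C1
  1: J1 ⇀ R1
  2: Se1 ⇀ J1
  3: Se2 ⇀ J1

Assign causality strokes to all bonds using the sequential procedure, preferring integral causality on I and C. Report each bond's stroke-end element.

bond 2 →J1  (Se1 (Se) sets effort on bond)
bond 3 →J1  (Se2 fixes effort; stroke away)
bond 0 →J1  (C1: C, integral causality)
bond 1 →R1  (closing 1-jn rule on J1)

bond 0 stroke at J1
bond 1 stroke at R1
bond 2 stroke at J1
bond 3 stroke at J1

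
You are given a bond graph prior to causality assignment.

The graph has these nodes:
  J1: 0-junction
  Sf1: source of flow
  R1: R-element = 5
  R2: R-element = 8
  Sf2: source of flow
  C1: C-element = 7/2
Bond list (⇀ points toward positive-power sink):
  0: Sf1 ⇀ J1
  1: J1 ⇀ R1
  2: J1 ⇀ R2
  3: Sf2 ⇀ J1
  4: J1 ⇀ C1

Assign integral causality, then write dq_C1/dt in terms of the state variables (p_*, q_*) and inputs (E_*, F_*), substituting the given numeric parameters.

dq_C1/dt = F_Sf1 + F_Sf2 - 13*q_C1/140

β0 stroke→Sf1  (Sf1 fixes flow; stroke at Sf1)
β3 stroke→Sf2  (Sf2: flow source, stroke at near end)
β4 stroke→J1  (prefer integral on C1)
β1 stroke→R1  (common-e at J1 fixed by 4)
β2 stroke→R2  (J1 effort already set via bond 4)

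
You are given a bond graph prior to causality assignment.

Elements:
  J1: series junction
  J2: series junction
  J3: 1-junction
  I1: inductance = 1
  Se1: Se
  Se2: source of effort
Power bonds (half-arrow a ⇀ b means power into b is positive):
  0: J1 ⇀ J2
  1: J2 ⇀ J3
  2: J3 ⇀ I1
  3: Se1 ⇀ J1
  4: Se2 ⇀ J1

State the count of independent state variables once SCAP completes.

#3 stroke→J1  (Se1 fixes effort; stroke away)
#4 stroke→J1  (source Se2 imposes e)
#0 stroke→J2  (J1: last free bond brings flow in)
#1 stroke→J3  (J2 needs exactly one f-in)
#2 stroke→I1  (closing 1-jn rule on J3)

1  (I1 all integral)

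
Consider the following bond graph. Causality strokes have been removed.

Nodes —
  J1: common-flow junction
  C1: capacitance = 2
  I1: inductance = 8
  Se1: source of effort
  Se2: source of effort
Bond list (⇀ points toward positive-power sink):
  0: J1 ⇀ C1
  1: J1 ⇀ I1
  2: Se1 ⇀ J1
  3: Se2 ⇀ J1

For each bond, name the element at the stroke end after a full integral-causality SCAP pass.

#2 →J1  (Se1 (Se) sets effort on bond)
#3 →J1  (Se2 fixes effort; stroke away)
#0 →J1  (C1: C, integral causality)
#1 →I1  (J1: last free bond brings flow in)

b0 |J1
b1 |I1
b2 |J1
b3 |J1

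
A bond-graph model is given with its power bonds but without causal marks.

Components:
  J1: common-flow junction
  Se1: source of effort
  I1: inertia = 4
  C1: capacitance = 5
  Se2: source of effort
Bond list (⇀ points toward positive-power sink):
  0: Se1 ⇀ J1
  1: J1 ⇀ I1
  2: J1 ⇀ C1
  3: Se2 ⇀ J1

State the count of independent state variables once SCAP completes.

bond 0 |J1  (Se1 (Se) sets effort on bond)
bond 3 |J1  (Se2: effort source, stroke at far end)
bond 1 |I1  (I1 integral (f out))
bond 2 |J1  (J1: bond 1 brought flow, rest push out)

2  (C1, I1 all integral)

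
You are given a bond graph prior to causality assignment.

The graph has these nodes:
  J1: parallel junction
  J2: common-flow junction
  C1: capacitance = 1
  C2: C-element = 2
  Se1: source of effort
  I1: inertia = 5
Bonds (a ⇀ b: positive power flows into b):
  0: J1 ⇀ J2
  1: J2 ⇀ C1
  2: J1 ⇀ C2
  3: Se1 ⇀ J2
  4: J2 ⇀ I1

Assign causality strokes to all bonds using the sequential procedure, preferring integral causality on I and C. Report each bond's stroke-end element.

β3 stroke at J2  (Se1 (Se) sets effort on bond)
β1 stroke at J2  (prefer integral on C1)
β2 stroke at J1  (C2 integral (e out))
β0 stroke at J2  (common-e at J1 fixed by 2)
β4 stroke at I1  (only one flow-in slot at J2)

b0 stroke at J2
b1 stroke at J2
b2 stroke at J1
b3 stroke at J2
b4 stroke at I1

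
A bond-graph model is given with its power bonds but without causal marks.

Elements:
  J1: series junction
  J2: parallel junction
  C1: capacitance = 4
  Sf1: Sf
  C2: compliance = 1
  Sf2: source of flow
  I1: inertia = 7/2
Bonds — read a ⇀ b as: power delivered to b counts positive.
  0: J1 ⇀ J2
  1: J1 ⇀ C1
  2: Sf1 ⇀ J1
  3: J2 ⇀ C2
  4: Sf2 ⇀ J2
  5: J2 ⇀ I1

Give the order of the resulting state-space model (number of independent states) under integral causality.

#2 →Sf1  (source Sf1 imposes f)
#4 →Sf2  (Sf2 fixes flow; stroke at Sf2)
#0 →J1  (1-jn J1 has f-setter on 2)
#1 →J1  (J1 flow already set via bond 2)
#3 →J2  (C2 integral (e out))
#5 →I1  (common-e at J2 fixed by 3)

3  (C1, C2, I1 all integral)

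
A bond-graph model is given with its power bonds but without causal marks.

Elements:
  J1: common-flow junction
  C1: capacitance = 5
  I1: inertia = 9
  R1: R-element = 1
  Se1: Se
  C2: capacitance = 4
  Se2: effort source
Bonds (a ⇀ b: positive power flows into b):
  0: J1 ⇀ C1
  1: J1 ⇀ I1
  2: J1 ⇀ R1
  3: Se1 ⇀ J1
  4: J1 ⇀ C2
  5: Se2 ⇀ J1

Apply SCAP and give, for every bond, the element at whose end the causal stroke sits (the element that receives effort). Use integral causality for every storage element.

b3 |J1  (Se1 fixes effort; stroke away)
b5 |J1  (Se2 fixes effort; stroke away)
b0 |J1  (C1 integral (e out))
b1 |I1  (I1: I, integral causality)
b2 |J1  (J1: bond 1 brought flow, rest push out)
b4 |J1  (J1: bond 1 brought flow, rest push out)

bond 0 stroke→J1
bond 1 stroke→I1
bond 2 stroke→J1
bond 3 stroke→J1
bond 4 stroke→J1
bond 5 stroke→J1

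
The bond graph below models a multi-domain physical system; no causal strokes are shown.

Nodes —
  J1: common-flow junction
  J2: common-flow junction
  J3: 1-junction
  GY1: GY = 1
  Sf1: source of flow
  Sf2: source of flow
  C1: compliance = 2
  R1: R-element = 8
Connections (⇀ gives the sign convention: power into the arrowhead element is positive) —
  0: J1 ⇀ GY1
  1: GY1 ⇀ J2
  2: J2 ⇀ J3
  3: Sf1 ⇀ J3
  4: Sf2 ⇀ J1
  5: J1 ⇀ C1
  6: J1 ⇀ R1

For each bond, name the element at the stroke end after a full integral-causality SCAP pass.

b0 |J1
b1 |J2
b2 |J3
b3 |Sf1
b4 |Sf2
b5 |J1
b6 |J1

b3 →Sf1  (Sf1: flow source, stroke at near end)
b4 →Sf2  (Sf2: flow source, stroke at near end)
b0 →J1  (J1 flow already set via bond 4)
b5 →J1  (J1: bond 4 brought flow, rest push out)
b6 →J1  (common-f at J1 fixed by 4)
b2 →J3  (common-f at J3 fixed by 3)
b1 →J2  (GY1 both-in/both-out from 0)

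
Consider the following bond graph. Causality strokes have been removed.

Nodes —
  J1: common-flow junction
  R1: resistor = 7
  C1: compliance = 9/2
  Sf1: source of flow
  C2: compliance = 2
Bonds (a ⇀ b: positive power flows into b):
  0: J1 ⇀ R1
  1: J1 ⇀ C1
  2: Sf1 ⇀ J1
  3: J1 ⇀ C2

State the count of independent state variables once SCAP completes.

bond 2 →Sf1  (source Sf1 imposes f)
bond 0 →J1  (J1: bond 2 brought flow, rest push out)
bond 1 →J1  (J1 flow already set via bond 2)
bond 3 →J1  (J1 flow already set via bond 2)

2  (C1, C2 all integral)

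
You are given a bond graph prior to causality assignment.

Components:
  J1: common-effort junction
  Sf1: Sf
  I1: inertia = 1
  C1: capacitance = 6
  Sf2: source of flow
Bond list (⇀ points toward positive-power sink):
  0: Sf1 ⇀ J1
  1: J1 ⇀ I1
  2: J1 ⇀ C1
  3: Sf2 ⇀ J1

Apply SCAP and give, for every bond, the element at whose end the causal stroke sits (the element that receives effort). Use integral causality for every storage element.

b0 |Sf1
b1 |I1
b2 |J1
b3 |Sf2

b0 →Sf1  (Sf1 (Sf) sets flow on bond)
b3 →Sf2  (source Sf2 imposes f)
b1 →I1  (prefer integral on I1)
b2 →J1  (only one effort-in slot at J1)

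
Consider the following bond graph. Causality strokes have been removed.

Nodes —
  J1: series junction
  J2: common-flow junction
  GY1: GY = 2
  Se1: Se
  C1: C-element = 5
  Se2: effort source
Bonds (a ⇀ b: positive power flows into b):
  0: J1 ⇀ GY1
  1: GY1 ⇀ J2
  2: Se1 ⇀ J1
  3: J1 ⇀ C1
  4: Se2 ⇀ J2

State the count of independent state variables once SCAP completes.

1  (C1 all integral)

β2 stroke→J1  (Se1 (Se) sets effort on bond)
β4 stroke→J2  (source Se2 imposes e)
β1 stroke→GY1  (J2: last free bond brings flow in)
β0 stroke→GY1  (GY1 both-in/both-out from 1)
β3 stroke→J1  (J1 flow already set via bond 0)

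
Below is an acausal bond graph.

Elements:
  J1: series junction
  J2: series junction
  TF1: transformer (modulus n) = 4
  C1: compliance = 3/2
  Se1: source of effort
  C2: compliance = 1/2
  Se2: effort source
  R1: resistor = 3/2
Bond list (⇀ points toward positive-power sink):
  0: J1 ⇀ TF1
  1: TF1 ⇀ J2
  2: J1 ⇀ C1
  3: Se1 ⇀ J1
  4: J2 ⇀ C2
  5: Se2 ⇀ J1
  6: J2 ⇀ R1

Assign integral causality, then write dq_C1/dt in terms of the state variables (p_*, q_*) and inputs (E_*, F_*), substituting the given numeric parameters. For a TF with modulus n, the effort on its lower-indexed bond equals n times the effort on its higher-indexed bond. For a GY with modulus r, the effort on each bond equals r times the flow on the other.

β3 stroke→J1  (Se1 (Se) sets effort on bond)
β5 stroke→J1  (Se2 fixes effort; stroke away)
β2 stroke→J1  (C1 outputs effort q/C1)
β0 stroke→TF1  (J1 needs exactly one f-in)
β1 stroke→J2  (TF1: transformer flips bond 0)
β4 stroke→J2  (C2 outputs effort q/C2)
β6 stroke→R1  (J2: last free bond brings flow in)

dq_C1/dt = E_Se1/24 + E_Se2/24 - q_C1/36 - q_C2/3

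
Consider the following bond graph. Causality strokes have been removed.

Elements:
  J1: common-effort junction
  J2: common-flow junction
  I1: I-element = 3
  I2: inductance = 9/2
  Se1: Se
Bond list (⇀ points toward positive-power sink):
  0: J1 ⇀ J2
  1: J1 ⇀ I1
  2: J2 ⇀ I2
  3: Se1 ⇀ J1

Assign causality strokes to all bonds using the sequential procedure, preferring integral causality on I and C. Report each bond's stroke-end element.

β0 →J2
β1 →I1
β2 →I2
β3 →J1

β3 stroke→J1  (Se1: effort source, stroke at far end)
β0 stroke→J2  (common-e at J1 fixed by 3)
β1 stroke→I1  (0-jn J1 has e-setter on 3)
β2 stroke→I2  (J2 needs exactly one f-in)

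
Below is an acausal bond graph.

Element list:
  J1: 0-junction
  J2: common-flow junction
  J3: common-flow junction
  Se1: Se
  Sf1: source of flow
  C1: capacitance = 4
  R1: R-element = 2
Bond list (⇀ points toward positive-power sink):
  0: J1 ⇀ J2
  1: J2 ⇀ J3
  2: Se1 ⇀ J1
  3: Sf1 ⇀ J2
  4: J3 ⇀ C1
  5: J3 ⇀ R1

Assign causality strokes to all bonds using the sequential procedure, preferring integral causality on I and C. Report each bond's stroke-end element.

β0 stroke→J2
β1 stroke→J2
β2 stroke→J1
β3 stroke→Sf1
β4 stroke→J3
β5 stroke→J3

#2 →J1  (Se1: effort source, stroke at far end)
#3 →Sf1  (source Sf1 imposes f)
#0 →J2  (common-e at J1 fixed by 2)
#1 →J2  (J2: bond 3 brought flow, rest push out)
#4 →J3  (common-f at J3 fixed by 1)
#5 →J3  (1-jn J3 has f-setter on 1)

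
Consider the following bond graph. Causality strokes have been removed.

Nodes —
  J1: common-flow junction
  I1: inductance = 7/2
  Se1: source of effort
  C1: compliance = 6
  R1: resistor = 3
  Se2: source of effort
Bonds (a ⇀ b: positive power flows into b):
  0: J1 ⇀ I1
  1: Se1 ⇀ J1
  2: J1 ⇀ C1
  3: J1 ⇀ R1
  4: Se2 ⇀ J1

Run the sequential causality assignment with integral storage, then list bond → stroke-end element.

b0 stroke at I1
b1 stroke at J1
b2 stroke at J1
b3 stroke at J1
b4 stroke at J1

bond 1 stroke at J1  (source Se1 imposes e)
bond 4 stroke at J1  (Se2: effort source, stroke at far end)
bond 0 stroke at I1  (I1 outputs flow p/I1)
bond 2 stroke at J1  (J1 flow already set via bond 0)
bond 3 stroke at J1  (J1: bond 0 brought flow, rest push out)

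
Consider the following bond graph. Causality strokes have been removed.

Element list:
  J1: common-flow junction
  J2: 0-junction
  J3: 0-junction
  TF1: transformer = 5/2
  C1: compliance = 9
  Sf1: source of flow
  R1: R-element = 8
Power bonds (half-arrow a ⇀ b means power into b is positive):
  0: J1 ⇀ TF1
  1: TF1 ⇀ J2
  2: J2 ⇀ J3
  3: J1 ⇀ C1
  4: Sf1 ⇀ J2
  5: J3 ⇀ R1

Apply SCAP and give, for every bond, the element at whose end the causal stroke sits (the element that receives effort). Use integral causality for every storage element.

β4 stroke→Sf1  (Sf1 fixes flow; stroke at Sf1)
β3 stroke→J1  (C1: C, integral causality)
β0 stroke→TF1  (only one flow-in slot at J1)
β1 stroke→J2  (through TF1, causality passes straight; one stroke at TF1)
β2 stroke→J3  (J2: bond 1 brought effort, rest push out)
β5 stroke→R1  (0-jn J3 has e-setter on 2)

β0 →TF1
β1 →J2
β2 →J3
β3 →J1
β4 →Sf1
β5 →R1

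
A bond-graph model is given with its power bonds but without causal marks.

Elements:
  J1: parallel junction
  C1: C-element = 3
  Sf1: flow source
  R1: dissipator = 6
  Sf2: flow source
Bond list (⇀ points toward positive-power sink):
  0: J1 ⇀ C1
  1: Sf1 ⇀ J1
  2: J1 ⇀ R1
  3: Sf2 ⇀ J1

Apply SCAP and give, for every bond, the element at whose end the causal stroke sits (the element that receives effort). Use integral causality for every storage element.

b1 →Sf1  (source Sf1 imposes f)
b3 →Sf2  (source Sf2 imposes f)
b0 →J1  (prefer integral on C1)
b2 →R1  (J1: bond 0 brought effort, rest push out)

bond 0 stroke at J1
bond 1 stroke at Sf1
bond 2 stroke at R1
bond 3 stroke at Sf2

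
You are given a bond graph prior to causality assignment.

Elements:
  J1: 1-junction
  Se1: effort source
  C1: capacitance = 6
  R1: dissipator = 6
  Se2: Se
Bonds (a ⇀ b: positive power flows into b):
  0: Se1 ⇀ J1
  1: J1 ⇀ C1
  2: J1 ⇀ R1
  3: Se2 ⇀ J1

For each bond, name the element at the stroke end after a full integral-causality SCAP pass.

β0 →J1  (Se1: effort source, stroke at far end)
β3 →J1  (Se2 (Se) sets effort on bond)
β1 →J1  (C1 integral (e out))
β2 →R1  (closing 1-jn rule on J1)

β0 stroke→J1
β1 stroke→J1
β2 stroke→R1
β3 stroke→J1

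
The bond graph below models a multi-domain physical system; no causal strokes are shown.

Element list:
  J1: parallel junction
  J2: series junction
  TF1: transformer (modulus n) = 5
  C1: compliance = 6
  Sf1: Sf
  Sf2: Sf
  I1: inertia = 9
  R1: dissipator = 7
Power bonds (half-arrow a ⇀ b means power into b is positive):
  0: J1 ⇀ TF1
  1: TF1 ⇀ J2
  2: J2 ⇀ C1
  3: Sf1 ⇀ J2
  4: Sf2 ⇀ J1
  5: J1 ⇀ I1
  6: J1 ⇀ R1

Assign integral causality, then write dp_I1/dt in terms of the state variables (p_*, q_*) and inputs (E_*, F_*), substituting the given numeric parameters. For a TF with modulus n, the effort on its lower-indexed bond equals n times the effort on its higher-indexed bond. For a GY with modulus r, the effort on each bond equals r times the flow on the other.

dp_I1/dt = -7*F_Sf1/5 + 7*F_Sf2 - 7*p_I1/9

#3 stroke→Sf1  (source Sf1 imposes f)
#4 stroke→Sf2  (Sf2: flow source, stroke at near end)
#1 stroke→J2  (J2 flow already set via bond 3)
#2 stroke→J2  (1-jn J2 has f-setter on 3)
#0 stroke→TF1  (TF TF1: opposite of bond 1)
#5 stroke→I1  (I1: I, integral causality)
#6 stroke→J1  (J1: last free bond brings effort in)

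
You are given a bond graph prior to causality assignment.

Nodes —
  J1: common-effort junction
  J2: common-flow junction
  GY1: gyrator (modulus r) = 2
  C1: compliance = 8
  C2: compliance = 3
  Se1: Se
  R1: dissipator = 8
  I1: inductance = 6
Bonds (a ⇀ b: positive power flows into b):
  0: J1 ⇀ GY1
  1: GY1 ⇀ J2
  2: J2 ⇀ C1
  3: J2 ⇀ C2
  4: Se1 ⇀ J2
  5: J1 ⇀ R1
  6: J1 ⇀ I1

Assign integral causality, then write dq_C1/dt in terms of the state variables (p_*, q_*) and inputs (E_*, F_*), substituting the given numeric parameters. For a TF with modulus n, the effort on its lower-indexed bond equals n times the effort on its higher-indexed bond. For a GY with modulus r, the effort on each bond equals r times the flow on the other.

#4 stroke at J2  (Se1 (Se) sets effort on bond)
#2 stroke at J2  (C1 integral (e out))
#3 stroke at J2  (prefer integral on C2)
#1 stroke at GY1  (closing 1-jn rule on J2)
#0 stroke at GY1  (through GY1, causality inverts; strokes same side of GY1)
#6 stroke at I1  (I1 outputs flow p/I1)
#5 stroke at J1  (J1: last free bond brings effort in)

dq_C1/dt = 2*E_Se1 - 2*p_I1/3 - q_C1/4 - 2*q_C2/3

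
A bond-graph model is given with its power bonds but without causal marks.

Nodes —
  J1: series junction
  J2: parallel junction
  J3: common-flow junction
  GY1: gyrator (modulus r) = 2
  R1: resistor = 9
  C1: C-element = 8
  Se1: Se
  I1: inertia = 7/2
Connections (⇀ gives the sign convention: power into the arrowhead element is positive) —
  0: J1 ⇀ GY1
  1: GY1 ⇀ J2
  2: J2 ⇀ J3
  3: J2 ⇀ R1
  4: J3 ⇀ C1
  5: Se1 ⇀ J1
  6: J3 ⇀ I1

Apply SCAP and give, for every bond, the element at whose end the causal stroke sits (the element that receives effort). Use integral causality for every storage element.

b5 |J1  (source Se1 imposes e)
b0 |GY1  (J1 needs exactly one f-in)
b1 |GY1  (GY GY1: same side as bond 0)
b4 |J3  (prefer integral on C1)
b6 |I1  (prefer integral on I1)
b2 |J3  (J3 flow already set via bond 6)
b3 |J2  (J2: last free bond brings effort in)

b0 stroke→GY1
b1 stroke→GY1
b2 stroke→J3
b3 stroke→J2
b4 stroke→J3
b5 stroke→J1
b6 stroke→I1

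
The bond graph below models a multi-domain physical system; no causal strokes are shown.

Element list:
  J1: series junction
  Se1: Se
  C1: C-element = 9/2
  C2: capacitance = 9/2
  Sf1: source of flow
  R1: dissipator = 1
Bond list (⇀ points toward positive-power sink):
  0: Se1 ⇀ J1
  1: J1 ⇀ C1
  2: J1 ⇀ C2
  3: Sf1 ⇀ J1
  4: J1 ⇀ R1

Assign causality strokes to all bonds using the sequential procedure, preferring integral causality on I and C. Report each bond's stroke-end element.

β0 stroke at J1  (source Se1 imposes e)
β3 stroke at Sf1  (Sf1 (Sf) sets flow on bond)
β1 stroke at J1  (1-jn J1 has f-setter on 3)
β2 stroke at J1  (1-jn J1 has f-setter on 3)
β4 stroke at J1  (1-jn J1 has f-setter on 3)

b0 |J1
b1 |J1
b2 |J1
b3 |Sf1
b4 |J1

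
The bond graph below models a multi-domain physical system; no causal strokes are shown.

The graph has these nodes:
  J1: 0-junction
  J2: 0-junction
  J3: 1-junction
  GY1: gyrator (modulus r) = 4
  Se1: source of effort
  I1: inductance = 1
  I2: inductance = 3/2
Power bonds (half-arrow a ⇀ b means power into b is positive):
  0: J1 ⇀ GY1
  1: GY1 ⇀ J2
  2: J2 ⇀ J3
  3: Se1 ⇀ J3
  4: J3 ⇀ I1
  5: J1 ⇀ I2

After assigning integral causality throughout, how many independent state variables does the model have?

b3 |J3  (Se1 (Se) sets effort on bond)
b4 |I1  (I1 outputs flow p/I1)
b2 |J3  (1-jn J3 has f-setter on 4)
b1 |J2  (J2 needs exactly one e-in)
b0 |J1  (GY1: gyrator matches bond 1)
b5 |I2  (0-jn J1 has e-setter on 0)

2  (I1, I2 all integral)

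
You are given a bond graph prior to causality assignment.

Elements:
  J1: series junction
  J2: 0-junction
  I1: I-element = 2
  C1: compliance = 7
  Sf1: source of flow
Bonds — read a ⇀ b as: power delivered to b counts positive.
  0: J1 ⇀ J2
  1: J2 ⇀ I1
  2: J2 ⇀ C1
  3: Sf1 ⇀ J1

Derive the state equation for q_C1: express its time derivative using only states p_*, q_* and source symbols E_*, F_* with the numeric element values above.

b3 |Sf1  (Sf1: flow source, stroke at near end)
b0 |J1  (1-jn J1 has f-setter on 3)
b1 |I1  (I1 integral (f out))
b2 |J2  (J2 needs exactly one e-in)

dq_C1/dt = F_Sf1 - p_I1/2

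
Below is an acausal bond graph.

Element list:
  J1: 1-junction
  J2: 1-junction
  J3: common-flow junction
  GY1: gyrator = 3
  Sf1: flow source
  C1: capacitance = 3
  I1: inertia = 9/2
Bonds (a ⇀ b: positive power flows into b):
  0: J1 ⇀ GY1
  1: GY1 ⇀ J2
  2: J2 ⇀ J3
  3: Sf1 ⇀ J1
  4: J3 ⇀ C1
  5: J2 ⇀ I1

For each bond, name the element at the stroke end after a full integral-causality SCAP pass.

b0 stroke at J1
b1 stroke at J2
b2 stroke at J2
b3 stroke at Sf1
b4 stroke at J3
b5 stroke at I1

β3 stroke→Sf1  (Sf1: flow source, stroke at near end)
β0 stroke→J1  (J1: bond 3 brought flow, rest push out)
β1 stroke→J2  (GY1: gyrator matches bond 0)
β4 stroke→J3  (prefer integral on C1)
β2 stroke→J2  (J3 needs exactly one f-in)
β5 stroke→I1  (J2: last free bond brings flow in)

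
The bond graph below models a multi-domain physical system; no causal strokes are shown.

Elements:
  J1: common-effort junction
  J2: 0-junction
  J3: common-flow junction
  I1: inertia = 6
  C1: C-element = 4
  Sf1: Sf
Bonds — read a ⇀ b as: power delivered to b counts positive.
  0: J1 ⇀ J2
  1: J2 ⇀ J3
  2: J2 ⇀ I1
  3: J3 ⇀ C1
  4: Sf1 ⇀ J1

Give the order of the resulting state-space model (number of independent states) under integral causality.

bond 4 stroke at Sf1  (Sf1 fixes flow; stroke at Sf1)
bond 0 stroke at J1  (only one effort-in slot at J1)
bond 2 stroke at I1  (I1 integral (f out))
bond 1 stroke at J2  (J2 needs exactly one e-in)
bond 3 stroke at J3  (common-f at J3 fixed by 1)

2  (C1, I1 all integral)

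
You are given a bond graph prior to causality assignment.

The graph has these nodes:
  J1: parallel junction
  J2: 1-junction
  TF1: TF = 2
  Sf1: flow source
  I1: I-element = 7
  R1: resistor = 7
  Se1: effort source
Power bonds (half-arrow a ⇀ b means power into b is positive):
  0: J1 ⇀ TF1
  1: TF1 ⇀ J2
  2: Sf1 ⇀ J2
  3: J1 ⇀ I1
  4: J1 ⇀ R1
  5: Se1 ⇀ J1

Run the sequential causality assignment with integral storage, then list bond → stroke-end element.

β0 stroke at TF1
β1 stroke at J2
β2 stroke at Sf1
β3 stroke at I1
β4 stroke at R1
β5 stroke at J1

bond 2 |Sf1  (source Sf1 imposes f)
bond 5 |J1  (Se1 fixes effort; stroke away)
bond 0 |TF1  (J1 effort already set via bond 5)
bond 3 |I1  (common-e at J1 fixed by 5)
bond 4 |R1  (J1: bond 5 brought effort, rest push out)
bond 1 |J2  (J2: bond 2 brought flow, rest push out)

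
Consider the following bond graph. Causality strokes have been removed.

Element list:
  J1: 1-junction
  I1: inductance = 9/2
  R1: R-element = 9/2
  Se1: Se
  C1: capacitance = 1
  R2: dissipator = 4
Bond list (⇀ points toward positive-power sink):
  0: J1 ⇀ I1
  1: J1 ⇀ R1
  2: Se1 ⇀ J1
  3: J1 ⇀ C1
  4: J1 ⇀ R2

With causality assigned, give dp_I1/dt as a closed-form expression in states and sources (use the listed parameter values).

bond 2 →J1  (source Se1 imposes e)
bond 0 →I1  (I1 integral (f out))
bond 1 →J1  (1-jn J1 has f-setter on 0)
bond 3 →J1  (J1: bond 0 brought flow, rest push out)
bond 4 →J1  (J1 flow already set via bond 0)

dp_I1/dt = E_Se1 - 17*p_I1/9 - q_C1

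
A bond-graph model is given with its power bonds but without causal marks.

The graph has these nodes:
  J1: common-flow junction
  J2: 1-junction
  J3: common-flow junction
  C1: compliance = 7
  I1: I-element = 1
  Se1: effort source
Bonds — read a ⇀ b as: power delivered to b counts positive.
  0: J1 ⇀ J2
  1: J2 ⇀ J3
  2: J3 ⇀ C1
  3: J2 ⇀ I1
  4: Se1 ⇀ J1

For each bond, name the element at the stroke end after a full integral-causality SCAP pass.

b4 |J1  (Se1: effort source, stroke at far end)
b0 |J2  (closing 1-jn rule on J1)
b2 |J3  (C1: C, integral causality)
b1 |J2  (J3 needs exactly one f-in)
b3 |I1  (closing 1-jn rule on J2)

b0 |J2
b1 |J2
b2 |J3
b3 |I1
b4 |J1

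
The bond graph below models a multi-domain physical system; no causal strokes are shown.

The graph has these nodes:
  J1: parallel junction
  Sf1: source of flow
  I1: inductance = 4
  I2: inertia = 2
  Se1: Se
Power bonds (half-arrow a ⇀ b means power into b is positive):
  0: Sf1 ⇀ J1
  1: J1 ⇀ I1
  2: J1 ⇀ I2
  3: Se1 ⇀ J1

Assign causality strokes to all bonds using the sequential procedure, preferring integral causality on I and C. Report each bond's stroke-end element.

#0 |Sf1
#1 |I1
#2 |I2
#3 |J1

b0 stroke at Sf1  (Sf1 (Sf) sets flow on bond)
b3 stroke at J1  (Se1: effort source, stroke at far end)
b1 stroke at I1  (J1 effort already set via bond 3)
b2 stroke at I2  (J1 effort already set via bond 3)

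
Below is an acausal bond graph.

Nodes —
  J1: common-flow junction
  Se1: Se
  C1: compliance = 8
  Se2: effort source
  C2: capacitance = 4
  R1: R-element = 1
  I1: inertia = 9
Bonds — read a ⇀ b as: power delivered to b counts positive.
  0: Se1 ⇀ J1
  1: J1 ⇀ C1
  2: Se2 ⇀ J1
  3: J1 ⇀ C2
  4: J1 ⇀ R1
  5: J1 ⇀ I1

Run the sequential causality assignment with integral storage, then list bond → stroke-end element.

#0 stroke→J1
#1 stroke→J1
#2 stroke→J1
#3 stroke→J1
#4 stroke→J1
#5 stroke→I1

bond 0 stroke at J1  (Se1 fixes effort; stroke away)
bond 2 stroke at J1  (Se2 (Se) sets effort on bond)
bond 1 stroke at J1  (prefer integral on C1)
bond 3 stroke at J1  (C2 outputs effort q/C2)
bond 5 stroke at I1  (I1 outputs flow p/I1)
bond 4 stroke at J1  (J1 flow already set via bond 5)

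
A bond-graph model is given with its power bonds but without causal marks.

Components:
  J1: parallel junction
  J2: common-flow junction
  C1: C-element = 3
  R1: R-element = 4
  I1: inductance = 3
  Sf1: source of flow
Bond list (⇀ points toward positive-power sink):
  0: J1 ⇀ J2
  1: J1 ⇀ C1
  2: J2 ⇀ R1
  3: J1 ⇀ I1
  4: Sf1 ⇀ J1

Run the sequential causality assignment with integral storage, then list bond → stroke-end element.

bond 4 stroke→Sf1  (Sf1 (Sf) sets flow on bond)
bond 1 stroke→J1  (C1: C, integral causality)
bond 0 stroke→J2  (0-jn J1 has e-setter on 1)
bond 3 stroke→I1  (J1: bond 1 brought effort, rest push out)
bond 2 stroke→R1  (J2 needs exactly one f-in)

#0 stroke at J2
#1 stroke at J1
#2 stroke at R1
#3 stroke at I1
#4 stroke at Sf1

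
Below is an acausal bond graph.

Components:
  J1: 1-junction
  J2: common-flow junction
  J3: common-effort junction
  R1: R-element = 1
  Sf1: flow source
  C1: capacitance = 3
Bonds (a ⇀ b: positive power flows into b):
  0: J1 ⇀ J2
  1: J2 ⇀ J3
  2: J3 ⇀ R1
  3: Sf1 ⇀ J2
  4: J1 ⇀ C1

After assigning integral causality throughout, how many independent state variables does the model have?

bond 3 stroke→Sf1  (Sf1 (Sf) sets flow on bond)
bond 0 stroke→J2  (1-jn J2 has f-setter on 3)
bond 1 stroke→J2  (1-jn J2 has f-setter on 3)
bond 2 stroke→J3  (closing 0-jn rule on J3)
bond 4 stroke→J1  (J1: bond 0 brought flow, rest push out)

1  (C1 all integral)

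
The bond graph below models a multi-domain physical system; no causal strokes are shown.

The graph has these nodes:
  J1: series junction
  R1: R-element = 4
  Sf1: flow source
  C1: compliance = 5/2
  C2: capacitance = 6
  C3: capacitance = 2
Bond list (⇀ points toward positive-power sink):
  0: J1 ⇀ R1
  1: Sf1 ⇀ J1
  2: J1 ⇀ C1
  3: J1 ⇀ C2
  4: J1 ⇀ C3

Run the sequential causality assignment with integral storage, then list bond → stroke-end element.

bond 1 →Sf1  (Sf1: flow source, stroke at near end)
bond 0 →J1  (1-jn J1 has f-setter on 1)
bond 2 →J1  (J1 flow already set via bond 1)
bond 3 →J1  (common-f at J1 fixed by 1)
bond 4 →J1  (J1 flow already set via bond 1)

bond 0 stroke→J1
bond 1 stroke→Sf1
bond 2 stroke→J1
bond 3 stroke→J1
bond 4 stroke→J1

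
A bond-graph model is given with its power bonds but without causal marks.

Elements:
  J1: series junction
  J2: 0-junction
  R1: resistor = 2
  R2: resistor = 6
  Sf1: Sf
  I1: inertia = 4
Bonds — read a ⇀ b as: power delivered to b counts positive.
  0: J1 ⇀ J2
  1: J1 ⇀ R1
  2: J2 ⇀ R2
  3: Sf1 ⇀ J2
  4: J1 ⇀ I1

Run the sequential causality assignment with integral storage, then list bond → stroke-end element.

b3 stroke at Sf1  (Sf1: flow source, stroke at near end)
b4 stroke at I1  (I1: I, integral causality)
b0 stroke at J1  (1-jn J1 has f-setter on 4)
b1 stroke at J1  (common-f at J1 fixed by 4)
b2 stroke at J2  (closing 0-jn rule on J2)

b0 stroke at J1
b1 stroke at J1
b2 stroke at J2
b3 stroke at Sf1
b4 stroke at I1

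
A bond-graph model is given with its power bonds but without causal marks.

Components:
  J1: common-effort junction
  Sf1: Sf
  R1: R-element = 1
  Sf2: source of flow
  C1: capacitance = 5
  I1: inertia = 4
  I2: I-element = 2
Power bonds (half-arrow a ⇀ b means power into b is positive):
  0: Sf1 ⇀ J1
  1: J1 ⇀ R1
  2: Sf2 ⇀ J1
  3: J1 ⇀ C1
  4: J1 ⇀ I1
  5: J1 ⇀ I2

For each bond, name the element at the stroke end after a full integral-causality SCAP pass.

#0 →Sf1
#1 →R1
#2 →Sf2
#3 →J1
#4 →I1
#5 →I2

#0 |Sf1  (Sf1: flow source, stroke at near end)
#2 |Sf2  (Sf2 (Sf) sets flow on bond)
#3 |J1  (C1: C, integral causality)
#1 |R1  (J1 effort already set via bond 3)
#4 |I1  (common-e at J1 fixed by 3)
#5 |I2  (J1 effort already set via bond 3)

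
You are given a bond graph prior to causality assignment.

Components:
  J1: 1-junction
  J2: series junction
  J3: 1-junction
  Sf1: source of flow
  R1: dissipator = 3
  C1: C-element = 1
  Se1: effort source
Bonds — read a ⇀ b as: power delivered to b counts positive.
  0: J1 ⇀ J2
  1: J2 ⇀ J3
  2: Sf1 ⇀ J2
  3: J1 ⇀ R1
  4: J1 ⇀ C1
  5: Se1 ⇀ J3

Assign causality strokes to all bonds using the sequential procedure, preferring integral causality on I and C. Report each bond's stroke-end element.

β2 stroke→Sf1  (source Sf1 imposes f)
β5 stroke→J3  (Se1 (Se) sets effort on bond)
β0 stroke→J2  (J2 flow already set via bond 2)
β1 stroke→J2  (common-f at J2 fixed by 2)
β3 stroke→J1  (common-f at J1 fixed by 0)
β4 stroke→J1  (J1 flow already set via bond 0)

#0 stroke→J2
#1 stroke→J2
#2 stroke→Sf1
#3 stroke→J1
#4 stroke→J1
#5 stroke→J3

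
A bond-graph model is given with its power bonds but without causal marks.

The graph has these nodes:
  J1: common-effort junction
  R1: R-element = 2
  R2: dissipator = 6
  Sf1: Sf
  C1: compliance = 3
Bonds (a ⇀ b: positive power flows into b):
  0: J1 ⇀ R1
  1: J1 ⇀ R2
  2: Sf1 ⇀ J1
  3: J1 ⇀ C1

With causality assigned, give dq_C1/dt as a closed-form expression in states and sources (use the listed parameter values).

b2 →Sf1  (Sf1: flow source, stroke at near end)
b3 →J1  (C1 integral (e out))
b0 →R1  (0-jn J1 has e-setter on 3)
b1 →R2  (common-e at J1 fixed by 3)

dq_C1/dt = F_Sf1 - 2*q_C1/9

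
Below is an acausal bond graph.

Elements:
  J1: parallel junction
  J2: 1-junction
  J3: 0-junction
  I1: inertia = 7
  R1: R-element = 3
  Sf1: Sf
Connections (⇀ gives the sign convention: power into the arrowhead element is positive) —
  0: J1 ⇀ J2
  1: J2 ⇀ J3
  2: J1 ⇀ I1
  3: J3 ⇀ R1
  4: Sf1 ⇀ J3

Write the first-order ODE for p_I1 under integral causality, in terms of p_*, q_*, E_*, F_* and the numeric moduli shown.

b4 stroke at Sf1  (source Sf1 imposes f)
b2 stroke at I1  (I1 outputs flow p/I1)
b0 stroke at J1  (J1 needs exactly one e-in)
b1 stroke at J2  (J2: bond 0 brought flow, rest push out)
b3 stroke at J3  (closing 0-jn rule on J3)

dp_I1/dt = 3*F_Sf1 - 3*p_I1/7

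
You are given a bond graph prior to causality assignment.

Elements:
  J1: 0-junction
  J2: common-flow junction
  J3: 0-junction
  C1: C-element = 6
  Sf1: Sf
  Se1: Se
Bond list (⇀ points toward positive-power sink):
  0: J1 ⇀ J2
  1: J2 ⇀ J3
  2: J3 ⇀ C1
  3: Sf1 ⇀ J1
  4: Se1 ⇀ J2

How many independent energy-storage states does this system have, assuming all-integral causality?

#3 stroke at Sf1  (Sf1: flow source, stroke at near end)
#4 stroke at J2  (Se1: effort source, stroke at far end)
#0 stroke at J1  (J1: last free bond brings effort in)
#1 stroke at J2  (J2 flow already set via bond 0)
#2 stroke at J3  (closing 0-jn rule on J3)

1  (C1 all integral)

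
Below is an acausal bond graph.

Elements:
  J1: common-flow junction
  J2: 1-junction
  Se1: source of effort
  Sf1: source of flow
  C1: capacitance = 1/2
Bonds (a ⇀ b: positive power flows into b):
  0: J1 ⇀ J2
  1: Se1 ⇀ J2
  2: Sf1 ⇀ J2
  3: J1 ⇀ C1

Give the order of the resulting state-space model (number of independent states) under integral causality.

β1 stroke→J2  (Se1: effort source, stroke at far end)
β2 stroke→Sf1  (Sf1: flow source, stroke at near end)
β0 stroke→J2  (J2 flow already set via bond 2)
β3 stroke→J1  (J1 flow already set via bond 0)

1  (C1 all integral)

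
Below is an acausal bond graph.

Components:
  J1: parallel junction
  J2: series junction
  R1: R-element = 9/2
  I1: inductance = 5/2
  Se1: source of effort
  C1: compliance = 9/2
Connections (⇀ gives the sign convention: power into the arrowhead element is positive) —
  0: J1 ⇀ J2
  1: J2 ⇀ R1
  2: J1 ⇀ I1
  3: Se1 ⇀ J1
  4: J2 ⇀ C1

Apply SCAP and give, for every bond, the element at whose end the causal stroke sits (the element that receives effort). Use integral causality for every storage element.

#3 →J1  (Se1: effort source, stroke at far end)
#0 →J2  (0-jn J1 has e-setter on 3)
#2 →I1  (common-e at J1 fixed by 3)
#4 →J2  (C1: C, integral causality)
#1 →R1  (J2: last free bond brings flow in)

#0 |J2
#1 |R1
#2 |I1
#3 |J1
#4 |J2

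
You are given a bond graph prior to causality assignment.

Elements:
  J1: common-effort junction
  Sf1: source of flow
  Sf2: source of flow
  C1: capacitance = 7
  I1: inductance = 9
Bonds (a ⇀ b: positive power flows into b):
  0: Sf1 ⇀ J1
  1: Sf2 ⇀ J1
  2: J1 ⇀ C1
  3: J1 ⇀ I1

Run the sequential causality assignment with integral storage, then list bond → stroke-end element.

bond 0 stroke at Sf1  (Sf1 (Sf) sets flow on bond)
bond 1 stroke at Sf2  (Sf2: flow source, stroke at near end)
bond 2 stroke at J1  (prefer integral on C1)
bond 3 stroke at I1  (0-jn J1 has e-setter on 2)

bond 0 →Sf1
bond 1 →Sf2
bond 2 →J1
bond 3 →I1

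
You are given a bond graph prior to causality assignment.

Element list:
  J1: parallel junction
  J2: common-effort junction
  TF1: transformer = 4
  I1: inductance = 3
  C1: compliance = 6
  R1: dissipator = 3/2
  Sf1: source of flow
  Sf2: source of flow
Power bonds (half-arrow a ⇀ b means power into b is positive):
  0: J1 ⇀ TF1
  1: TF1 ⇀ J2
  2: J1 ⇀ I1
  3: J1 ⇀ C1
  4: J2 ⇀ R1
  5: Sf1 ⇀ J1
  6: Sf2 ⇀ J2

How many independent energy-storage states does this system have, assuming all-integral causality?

bond 5 stroke→Sf1  (source Sf1 imposes f)
bond 6 stroke→Sf2  (source Sf2 imposes f)
bond 2 stroke→I1  (I1 integral (f out))
bond 3 stroke→J1  (C1 integral (e out))
bond 0 stroke→TF1  (common-e at J1 fixed by 3)
bond 1 stroke→J2  (TF1: transformer flips bond 0)
bond 4 stroke→R1  (common-e at J2 fixed by 1)

2  (C1, I1 all integral)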